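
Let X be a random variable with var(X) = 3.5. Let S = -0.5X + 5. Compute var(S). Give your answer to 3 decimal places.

0.875

var(-0.5X + 5) = (-0.5)²·var(X) = 0.25·3.5 = 0.875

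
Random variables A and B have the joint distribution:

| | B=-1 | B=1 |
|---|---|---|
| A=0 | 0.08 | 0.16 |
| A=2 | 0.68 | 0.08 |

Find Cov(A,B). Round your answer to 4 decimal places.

E[A] = 1.52,  E[B] = -0.52
E[AB] = -1.2
Cov(A,B) = E[AB] − E[A]E[B] = -1.2 − (1.52)(-0.52) = -0.4096

-0.4096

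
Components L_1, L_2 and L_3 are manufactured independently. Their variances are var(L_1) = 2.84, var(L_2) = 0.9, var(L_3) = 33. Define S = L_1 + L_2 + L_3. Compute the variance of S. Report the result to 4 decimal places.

By independence, var(S) = (1)²var(L_1) + (1)²var(L_2) + (1)²var(L_3)
= (1)²·2.84 + (1)²·0.9 + (1)²·33 = 36.74

36.7400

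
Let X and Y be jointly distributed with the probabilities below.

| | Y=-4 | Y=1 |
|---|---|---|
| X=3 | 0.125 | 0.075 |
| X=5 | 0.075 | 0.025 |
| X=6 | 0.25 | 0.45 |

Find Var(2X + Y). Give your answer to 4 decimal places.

14.5275

E[X] = 5.3,  E[Y] = -1.25,  E[XY] = -5.95
Var(X) = 29.5 − (5.3)² = 1.41;  Var(Y) = 7.75 − (-1.25)² = 6.1875
Cov(X,Y) = -5.95 − (5.3)(-1.25) = 0.675
Var(2X + Y) = (2)²·1.41 + (1)²·6.1875 + 2·(2)·(1)·0.675 = 14.5275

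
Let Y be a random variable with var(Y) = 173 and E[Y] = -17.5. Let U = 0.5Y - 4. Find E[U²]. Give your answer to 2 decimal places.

E[0.5Y - 4] = 0.5·-17.5 − 4 = -12.75
var(0.5Y - 4) = (0.5)²·173 = 43.25
E[U²] = var(U) + (E[U])² = 43.25 + (-12.75)² = 205.8125

205.81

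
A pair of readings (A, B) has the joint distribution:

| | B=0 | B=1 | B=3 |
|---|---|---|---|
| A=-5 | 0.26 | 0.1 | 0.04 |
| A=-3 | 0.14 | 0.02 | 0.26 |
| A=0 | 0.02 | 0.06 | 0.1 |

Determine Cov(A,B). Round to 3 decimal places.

0.999

E[A] = -3.26,  E[B] = 1.38
E[AB] = -3.5
Cov(A,B) = E[AB] − E[A]E[B] = -3.5 − (-3.26)(1.38) = 0.9988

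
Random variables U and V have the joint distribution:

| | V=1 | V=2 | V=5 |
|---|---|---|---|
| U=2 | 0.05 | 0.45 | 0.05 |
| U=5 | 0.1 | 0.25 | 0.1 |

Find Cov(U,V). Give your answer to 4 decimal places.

0.1950

E[U] = 3.35,  E[V] = 2.3
E[UV] = 7.9
Cov(U,V) = E[UV] − E[U]E[V] = 7.9 − (3.35)(2.3) = 0.195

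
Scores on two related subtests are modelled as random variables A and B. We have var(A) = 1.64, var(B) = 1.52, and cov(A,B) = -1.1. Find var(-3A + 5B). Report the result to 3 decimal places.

85.760

var(-3A + 5B) = (-3)²·var(A) + (5)²·var(B) + 2·(-3)·(5)·cov(A,B)
= 9·1.64 + 25·1.52 + -30·-1.1 = 85.76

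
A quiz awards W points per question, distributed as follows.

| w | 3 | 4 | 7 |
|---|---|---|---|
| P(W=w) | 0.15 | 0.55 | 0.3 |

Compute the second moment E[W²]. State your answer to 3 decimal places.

24.850

E[W²] = (3)²(0.15) + (4)²(0.55) + (7)²(0.3) = 24.85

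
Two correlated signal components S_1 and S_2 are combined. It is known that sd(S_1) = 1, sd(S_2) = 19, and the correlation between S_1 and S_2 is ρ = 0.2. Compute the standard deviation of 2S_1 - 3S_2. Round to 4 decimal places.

56.6339

var(S_1) = (1)² = 1;  var(S_2) = (19)² = 361
cov(S_1,S_2) = ρ·sd(S_1)·sd(S_2) = 0.2·1·19 = 3.8
var(2S_1 - 3S_2) = (2)²·var(S_1) + (-3)²·var(S_2) + 2·(2)·(-3)·cov(S_1,S_2)
= 4·1 + 9·361 + -12·3.8 = 3207.4
sd(2S_1 - 3S_2) = √3207.4 ≈ 56.6339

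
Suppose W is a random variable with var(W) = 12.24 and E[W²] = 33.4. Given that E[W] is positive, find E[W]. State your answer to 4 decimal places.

(E[W])² = E[W²] − var(W) = 33.4 − 12.24 = 21.16
E[W] = √21.16 = 4.6

4.6000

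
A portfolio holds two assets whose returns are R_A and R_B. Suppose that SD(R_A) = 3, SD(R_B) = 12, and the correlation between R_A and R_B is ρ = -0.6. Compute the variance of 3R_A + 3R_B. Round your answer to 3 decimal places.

988.200

Var(R_A) = (3)² = 9;  Var(R_B) = (12)² = 144
Cov(R_A,R_B) = ρ·SD(R_A)·SD(R_B) = -0.6·3·12 = -21.6
Var(3R_A + 3R_B) = (3)²·Var(R_A) + (3)²·Var(R_B) + 2·(3)·(3)·Cov(R_A,R_B)
= 9·9 + 9·144 + 18·-21.6 = 988.2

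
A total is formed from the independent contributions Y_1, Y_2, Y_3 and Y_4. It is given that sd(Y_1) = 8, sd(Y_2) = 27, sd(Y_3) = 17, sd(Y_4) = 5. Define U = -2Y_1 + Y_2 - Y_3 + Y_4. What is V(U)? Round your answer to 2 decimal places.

1299.00

V(Y_1) = 64, V(Y_2) = 729, V(Y_3) = 289, V(Y_4) = 25
By independence, V(U) = (-2)²V(Y_1) + (1)²V(Y_2) + (-1)²V(Y_3) + (1)²V(Y_4)
= (-2)²·64 + (1)²·729 + (-1)²·289 + (1)²·25 = 1299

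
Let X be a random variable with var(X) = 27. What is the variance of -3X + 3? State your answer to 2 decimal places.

243.00

var(-3X + 3) = (-3)²·var(X) = 9·27 = 243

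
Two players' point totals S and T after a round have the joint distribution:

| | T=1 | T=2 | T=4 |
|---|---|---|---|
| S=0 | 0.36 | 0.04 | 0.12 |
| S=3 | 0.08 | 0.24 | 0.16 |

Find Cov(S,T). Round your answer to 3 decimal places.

0.547

E[S] = 1.44,  E[T] = 2.12
E[ST] = 3.6
Cov(S,T) = E[ST] − E[S]E[T] = 3.6 − (1.44)(2.12) = 0.5472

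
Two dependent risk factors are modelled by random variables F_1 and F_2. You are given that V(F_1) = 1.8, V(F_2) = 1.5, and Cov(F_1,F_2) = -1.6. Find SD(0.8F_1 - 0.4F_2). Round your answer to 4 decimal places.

V(0.8F_1 - 0.4F_2) = (0.8)²·V(F_1) + (-0.4)²·V(F_2) + 2·(0.8)·(-0.4)·Cov(F_1,F_2)
= 0.64·1.8 + 0.16·1.5 + -0.64·-1.6 = 2.416
SD(0.8F_1 - 0.4F_2) = √2.416 ≈ 1.5543

1.5543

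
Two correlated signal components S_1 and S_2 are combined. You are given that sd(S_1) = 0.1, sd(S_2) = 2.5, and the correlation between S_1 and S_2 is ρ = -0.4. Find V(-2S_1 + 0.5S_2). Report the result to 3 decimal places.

1.803

V(S_1) = (0.1)² = 0.01;  V(S_2) = (2.5)² = 6.25
Cov(S_1,S_2) = ρ·sd(S_1)·sd(S_2) = -0.4·0.1·2.5 = -0.1
V(-2S_1 + 0.5S_2) = (-2)²·V(S_1) + (0.5)²·V(S_2) + 2·(-2)·(0.5)·Cov(S_1,S_2)
= 4·0.01 + 0.25·6.25 + -2·-0.1 = 1.8025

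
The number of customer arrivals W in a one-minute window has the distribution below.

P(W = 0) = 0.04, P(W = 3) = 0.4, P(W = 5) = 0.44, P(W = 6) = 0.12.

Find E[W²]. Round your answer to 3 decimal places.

18.920

E[W²] = (0)²(0.04) + (3)²(0.4) + (5)²(0.44) + (6)²(0.12) = 18.92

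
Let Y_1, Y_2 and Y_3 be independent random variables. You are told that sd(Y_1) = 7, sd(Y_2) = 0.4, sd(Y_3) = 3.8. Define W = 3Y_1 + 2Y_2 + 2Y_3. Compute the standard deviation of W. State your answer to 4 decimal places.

Var(Y_1) = 49, Var(Y_2) = 0.16, Var(Y_3) = 14.44
By independence, Var(W) = (3)²Var(Y_1) + (2)²Var(Y_2) + (2)²Var(Y_3)
= (3)²·49 + (2)²·0.16 + (2)²·14.44 = 499.4
sd(W) = √499.4 ≈ 22.3473

22.3473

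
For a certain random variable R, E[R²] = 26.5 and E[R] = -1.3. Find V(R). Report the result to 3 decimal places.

V(R) = 26.5 − (-1.3)² = 24.81

24.810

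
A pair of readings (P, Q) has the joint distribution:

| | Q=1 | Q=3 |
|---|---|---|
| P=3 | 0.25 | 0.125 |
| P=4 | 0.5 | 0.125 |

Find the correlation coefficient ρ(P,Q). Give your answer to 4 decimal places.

E[P] = 3.625,  E[Q] = 1.5
E[PQ] = 5.375
cov(P,Q) = E[PQ] − E[P]E[Q] = 5.375 − (3.625)(1.5) = -0.0625
Var(P) = 0.234375,  Var(Q) = 0.75
ρ = -0.0625 / √(0.234375·0.75) ≈ -0.1491

-0.1491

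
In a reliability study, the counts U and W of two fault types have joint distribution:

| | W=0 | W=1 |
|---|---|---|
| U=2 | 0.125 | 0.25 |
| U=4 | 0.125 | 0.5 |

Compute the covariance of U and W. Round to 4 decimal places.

0.0625

E[U] = 3.25,  E[W] = 0.75
E[UW] = 2.5
cov(U,W) = E[UW] − E[U]E[W] = 2.5 − (3.25)(0.75) = 0.0625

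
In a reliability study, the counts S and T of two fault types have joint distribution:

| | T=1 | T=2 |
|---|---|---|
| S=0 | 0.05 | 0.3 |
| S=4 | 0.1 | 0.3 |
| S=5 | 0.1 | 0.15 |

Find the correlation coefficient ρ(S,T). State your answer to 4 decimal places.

-0.2035

E[S] = 2.85,  E[T] = 1.75
E[ST] = 4.8
Cov(S,T) = E[ST] − E[S]E[T] = 4.8 − (2.85)(1.75) = -0.1875
Var(S) = 4.5275,  Var(T) = 0.1875
ρ = -0.1875 / √(4.5275·0.1875) ≈ -0.2035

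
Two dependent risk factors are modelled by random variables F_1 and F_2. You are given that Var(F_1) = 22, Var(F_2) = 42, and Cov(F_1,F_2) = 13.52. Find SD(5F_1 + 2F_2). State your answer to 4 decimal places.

31.4388

Var(5F_1 + 2F_2) = (5)²·Var(F_1) + (2)²·Var(F_2) + 2·(5)·(2)·Cov(F_1,F_2)
= 25·22 + 4·42 + 20·13.52 = 988.4
SD(5F_1 + 2F_2) = √988.4 ≈ 31.4388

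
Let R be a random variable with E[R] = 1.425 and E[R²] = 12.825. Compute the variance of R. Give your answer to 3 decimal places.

Var(R) = 12.825 − (1.425)² = 10.794375

10.794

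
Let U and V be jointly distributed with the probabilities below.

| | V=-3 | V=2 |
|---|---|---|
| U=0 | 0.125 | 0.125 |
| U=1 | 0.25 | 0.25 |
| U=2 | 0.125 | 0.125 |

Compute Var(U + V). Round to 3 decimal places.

6.750

E[U] = 1,  E[V] = -0.5,  E[UV] = -0.5
Var(U) = 1.5 − (1)² = 0.5;  Var(V) = 6.5 − (-0.5)² = 6.25
cov(U,V) = -0.5 − (1)(-0.5) = 0
Var(U + V) = (1)²·0.5 + (1)²·6.25 + 2·(1)·(1)·0 = 6.75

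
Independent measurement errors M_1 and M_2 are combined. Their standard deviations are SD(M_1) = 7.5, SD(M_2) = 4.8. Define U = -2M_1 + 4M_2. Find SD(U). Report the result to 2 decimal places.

V(M_1) = 56.25, V(M_2) = 23.04
By independence, V(U) = (-2)²V(M_1) + (4)²V(M_2)
= (-2)²·56.25 + (4)²·23.04 = 593.64
SD(U) = √593.64 ≈ 24.36

24.36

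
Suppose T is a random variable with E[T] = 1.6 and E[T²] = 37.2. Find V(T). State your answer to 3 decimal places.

V(T) = 37.2 − (1.6)² = 34.64

34.640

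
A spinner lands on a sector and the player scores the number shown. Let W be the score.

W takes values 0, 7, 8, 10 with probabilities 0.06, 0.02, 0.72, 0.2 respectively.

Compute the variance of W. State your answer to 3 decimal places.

4.650

E[W] = (0)(0.06) + (7)(0.02) + (8)(0.72) + (10)(0.2) = 7.9
E[W²] = (0)²(0.06) + (7)²(0.02) + (8)²(0.72) + (10)²(0.2) = 67.06
var(W) = E[W²] − (E[W])² = 67.06 − (7.9)² = 4.65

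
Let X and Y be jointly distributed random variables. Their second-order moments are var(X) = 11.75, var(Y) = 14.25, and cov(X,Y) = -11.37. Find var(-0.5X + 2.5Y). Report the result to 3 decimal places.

var(-0.5X + 2.5Y) = (-0.5)²·var(X) + (2.5)²·var(Y) + 2·(-0.5)·(2.5)·cov(X,Y)
= 0.25·11.75 + 6.25·14.25 + -2.5·-11.37 = 120.425

120.425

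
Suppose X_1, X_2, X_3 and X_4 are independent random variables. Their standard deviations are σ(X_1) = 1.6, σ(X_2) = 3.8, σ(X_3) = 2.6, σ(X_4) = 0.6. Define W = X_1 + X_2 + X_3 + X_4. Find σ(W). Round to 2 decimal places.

Var(X_1) = 2.56, Var(X_2) = 14.44, Var(X_3) = 6.76, Var(X_4) = 0.36
By independence, Var(W) = (1)²Var(X_1) + (1)²Var(X_2) + (1)²Var(X_3) + (1)²Var(X_4)
= (1)²·2.56 + (1)²·14.44 + (1)²·6.76 + (1)²·0.36 = 24.12
σ(W) = √24.12 ≈ 4.91

4.91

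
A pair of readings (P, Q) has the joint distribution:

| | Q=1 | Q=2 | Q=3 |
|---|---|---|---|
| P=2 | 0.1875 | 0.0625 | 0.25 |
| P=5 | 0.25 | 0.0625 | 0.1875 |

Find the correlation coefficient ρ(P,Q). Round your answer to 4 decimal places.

-0.1336

E[P] = 3.5,  E[Q] = 2
E[PQ] = 6.8125
Cov(P,Q) = E[PQ] − E[P]E[Q] = 6.8125 − (3.5)(2) = -0.1875
Var(P) = 2.25,  Var(Q) = 0.875
ρ = -0.1875 / √(2.25·0.875) ≈ -0.1336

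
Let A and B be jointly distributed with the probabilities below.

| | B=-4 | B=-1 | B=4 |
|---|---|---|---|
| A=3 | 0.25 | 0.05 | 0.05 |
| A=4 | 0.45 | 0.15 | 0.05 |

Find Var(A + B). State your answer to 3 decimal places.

6.348

E[A] = 3.65,  E[B] = -2.6,  E[AB] = -9.55
Var(A) = 13.55 − (3.65)² = 0.2275;  Var(B) = 13 − (-2.6)² = 6.24
Cov(A,B) = -9.55 − (3.65)(-2.6) = -0.06
Var(A + B) = (1)²·0.2275 + (1)²·6.24 + 2·(1)·(1)·-0.06 = 6.3475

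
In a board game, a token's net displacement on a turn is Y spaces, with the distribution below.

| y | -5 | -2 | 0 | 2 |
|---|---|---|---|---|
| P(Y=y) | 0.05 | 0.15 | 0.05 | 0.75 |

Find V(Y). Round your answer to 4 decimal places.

E[Y] = (-5)(0.05) + (-2)(0.15) + (0)(0.05) + (2)(0.75) = 0.95
E[Y²] = (-5)²(0.05) + (-2)²(0.15) + (0)²(0.05) + (2)²(0.75) = 4.85
V(Y) = E[Y²] − (E[Y])² = 4.85 − (0.95)² = 3.9475

3.9475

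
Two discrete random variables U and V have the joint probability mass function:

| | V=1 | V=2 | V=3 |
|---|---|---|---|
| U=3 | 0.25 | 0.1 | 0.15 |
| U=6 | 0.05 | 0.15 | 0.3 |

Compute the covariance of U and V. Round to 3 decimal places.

0.525

E[U] = 4.5,  E[V] = 2.15
E[UV] = 10.2
cov(U,V) = E[UV] − E[U]E[V] = 10.2 − (4.5)(2.15) = 0.525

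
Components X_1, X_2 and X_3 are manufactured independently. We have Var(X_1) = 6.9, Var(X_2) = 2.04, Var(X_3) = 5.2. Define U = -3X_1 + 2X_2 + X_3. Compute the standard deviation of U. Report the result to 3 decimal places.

By independence, Var(U) = (-3)²Var(X_1) + (2)²Var(X_2) + (1)²Var(X_3)
= (-3)²·6.9 + (2)²·2.04 + (1)²·5.2 = 75.46
sd(U) = √75.46 ≈ 8.687

8.687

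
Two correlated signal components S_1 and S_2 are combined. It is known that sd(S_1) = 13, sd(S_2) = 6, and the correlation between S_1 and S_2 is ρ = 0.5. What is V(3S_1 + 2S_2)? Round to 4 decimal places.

2133.0000

V(S_1) = (13)² = 169;  V(S_2) = (6)² = 36
Cov(S_1,S_2) = ρ·sd(S_1)·sd(S_2) = 0.5·13·6 = 39
V(3S_1 + 2S_2) = (3)²·V(S_1) + (2)²·V(S_2) + 2·(3)·(2)·Cov(S_1,S_2)
= 9·169 + 4·36 + 12·39 = 2133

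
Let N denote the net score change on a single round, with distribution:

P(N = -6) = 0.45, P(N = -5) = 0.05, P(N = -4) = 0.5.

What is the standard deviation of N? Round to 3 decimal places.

E[N] = (-6)(0.45) + (-5)(0.05) + (-4)(0.5) = -4.95
E[N²] = (-6)²(0.45) + (-5)²(0.05) + (-4)²(0.5) = 25.45
Var(N) = E[N²] − (E[N])² = 25.45 − (-4.95)² = 0.9475
SD(N) = √0.9475 ≈ 0.973

0.973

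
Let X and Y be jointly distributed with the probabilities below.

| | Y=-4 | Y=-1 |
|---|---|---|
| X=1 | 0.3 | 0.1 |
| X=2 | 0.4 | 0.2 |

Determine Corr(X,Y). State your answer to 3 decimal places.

E[X] = 1.6,  E[Y] = -3.1
E[XY] = -4.9
Cov(X,Y) = E[XY] − E[X]E[Y] = -4.9 − (1.6)(-3.1) = 0.06
Var(X) = 0.24,  Var(Y) = 1.89
ρ = 0.06 / √(0.24·1.89) ≈ 0.089

0.089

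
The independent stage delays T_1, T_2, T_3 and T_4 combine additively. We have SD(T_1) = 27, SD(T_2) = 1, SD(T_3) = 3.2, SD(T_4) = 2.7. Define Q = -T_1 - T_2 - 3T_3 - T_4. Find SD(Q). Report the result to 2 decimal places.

28.80

V(T_1) = 729, V(T_2) = 1, V(T_3) = 10.24, V(T_4) = 7.29
By independence, V(Q) = (-1)²V(T_1) + (-1)²V(T_2) + (-3)²V(T_3) + (-1)²V(T_4)
= (-1)²·729 + (-1)²·1 + (-3)²·10.24 + (-1)²·7.29 = 829.45
SD(Q) = √829.45 ≈ 28.80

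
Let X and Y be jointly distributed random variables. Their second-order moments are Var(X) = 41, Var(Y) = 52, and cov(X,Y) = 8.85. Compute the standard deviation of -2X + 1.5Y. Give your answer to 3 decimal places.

15.096

Var(-2X + 1.5Y) = (-2)²·Var(X) + (1.5)²·Var(Y) + 2·(-2)·(1.5)·cov(X,Y)
= 4·41 + 2.25·52 + -6·8.85 = 227.9
σ(-2X + 1.5Y) = √227.9 ≈ 15.096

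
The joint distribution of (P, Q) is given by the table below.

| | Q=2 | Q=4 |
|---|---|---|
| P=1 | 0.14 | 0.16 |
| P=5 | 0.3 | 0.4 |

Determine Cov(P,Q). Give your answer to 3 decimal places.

0.064

E[P] = 3.8,  E[Q] = 3.12
E[PQ] = 11.92
Cov(P,Q) = E[PQ] − E[P]E[Q] = 11.92 − (3.8)(3.12) = 0.064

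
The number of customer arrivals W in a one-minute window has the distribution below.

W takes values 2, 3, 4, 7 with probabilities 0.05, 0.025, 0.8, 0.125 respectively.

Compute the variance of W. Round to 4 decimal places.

E[W] = (2)(0.05) + (3)(0.025) + (4)(0.8) + (7)(0.125) = 4.25
E[W²] = (2)²(0.05) + (3)²(0.025) + (4)²(0.8) + (7)²(0.125) = 19.35
var(W) = E[W²] − (E[W])² = 19.35 − (4.25)² = 1.2875

1.2875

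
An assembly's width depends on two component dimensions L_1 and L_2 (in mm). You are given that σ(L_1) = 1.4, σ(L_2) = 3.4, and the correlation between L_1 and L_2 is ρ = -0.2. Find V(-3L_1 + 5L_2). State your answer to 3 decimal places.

V(L_1) = (1.4)² = 1.96;  V(L_2) = (3.4)² = 11.56
cov(L_1,L_2) = ρ·σ(L_1)·σ(L_2) = -0.2·1.4·3.4 = -0.952
V(-3L_1 + 5L_2) = (-3)²·V(L_1) + (5)²·V(L_2) + 2·(-3)·(5)·cov(L_1,L_2)
= 9·1.96 + 25·11.56 + -30·-0.952 = 335.2

335.200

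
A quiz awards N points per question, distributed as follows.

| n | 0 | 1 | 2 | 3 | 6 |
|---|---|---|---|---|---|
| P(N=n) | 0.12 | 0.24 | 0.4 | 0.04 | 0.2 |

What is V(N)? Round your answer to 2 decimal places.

3.83

E[N] = (0)(0.12) + (1)(0.24) + (2)(0.4) + (3)(0.04) + (6)(0.2) = 2.36
E[N²] = (0)²(0.12) + (1)²(0.24) + (2)²(0.4) + (3)²(0.04) + (6)²(0.2) = 9.4
V(N) = E[N²] − (E[N])² = 9.4 − (2.36)² = 3.8304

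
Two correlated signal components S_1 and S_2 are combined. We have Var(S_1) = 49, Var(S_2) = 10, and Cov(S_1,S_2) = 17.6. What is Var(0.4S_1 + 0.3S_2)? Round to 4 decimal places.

12.9640

Var(0.4S_1 + 0.3S_2) = (0.4)²·Var(S_1) + (0.3)²·Var(S_2) + 2·(0.4)·(0.3)·Cov(S_1,S_2)
= 0.16·49 + 0.09·10 + 0.24·17.6 = 12.964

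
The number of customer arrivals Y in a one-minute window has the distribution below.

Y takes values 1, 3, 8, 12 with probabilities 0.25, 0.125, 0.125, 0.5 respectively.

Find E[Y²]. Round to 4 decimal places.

E[Y²] = (1)²(0.25) + (3)²(0.125) + (8)²(0.125) + (12)²(0.5) = 81.375

81.3750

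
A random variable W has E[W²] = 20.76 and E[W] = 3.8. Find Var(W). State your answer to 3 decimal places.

Var(W) = 20.76 − (3.8)² = 6.32

6.320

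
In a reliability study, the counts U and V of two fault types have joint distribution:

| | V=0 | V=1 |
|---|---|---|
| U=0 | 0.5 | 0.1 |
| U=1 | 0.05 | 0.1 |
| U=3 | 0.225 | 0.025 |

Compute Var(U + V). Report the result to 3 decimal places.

1.709

E[U] = 0.9,  E[V] = 0.225,  E[UV] = 0.175
Var(U) = 2.4 − (0.9)² = 1.59;  Var(V) = 0.225 − (0.225)² = 0.174375
Cov(U,V) = 0.175 − (0.9)(0.225) = -0.0275
Var(U + V) = (1)²·1.59 + (1)²·0.174375 + 2·(1)·(1)·-0.0275 = 1.709375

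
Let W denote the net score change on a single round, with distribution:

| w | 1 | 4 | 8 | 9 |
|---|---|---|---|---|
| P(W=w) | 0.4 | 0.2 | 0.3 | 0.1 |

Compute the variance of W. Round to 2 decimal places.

10.65

E[W] = (1)(0.4) + (4)(0.2) + (8)(0.3) + (9)(0.1) = 4.5
E[W²] = (1)²(0.4) + (4)²(0.2) + (8)²(0.3) + (9)²(0.1) = 30.9
var(W) = E[W²] − (E[W])² = 30.9 − (4.5)² = 10.65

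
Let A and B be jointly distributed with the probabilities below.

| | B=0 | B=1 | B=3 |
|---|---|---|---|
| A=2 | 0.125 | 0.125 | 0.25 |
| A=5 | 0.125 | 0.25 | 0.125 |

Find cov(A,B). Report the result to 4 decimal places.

-0.3750

E[A] = 3.5,  E[B] = 1.5
E[AB] = 4.875
cov(A,B) = E[AB] − E[A]E[B] = 4.875 − (3.5)(1.5) = -0.375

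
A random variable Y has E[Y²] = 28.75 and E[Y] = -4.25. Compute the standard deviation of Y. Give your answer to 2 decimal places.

Var(Y) = 28.75 − (-4.25)² = 10.6875
SD(Y) = √10.6875 ≈ 3.27

3.27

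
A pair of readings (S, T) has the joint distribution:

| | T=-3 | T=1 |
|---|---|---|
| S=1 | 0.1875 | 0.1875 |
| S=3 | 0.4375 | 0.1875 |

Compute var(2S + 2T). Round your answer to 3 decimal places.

E[S] = 2.25,  E[T] = -1.5,  E[ST] = -3.75
var(S) = 6 − (2.25)² = 0.9375;  var(T) = 6 − (-1.5)² = 3.75
cov(S,T) = -3.75 − (2.25)(-1.5) = -0.375
var(2S + 2T) = (2)²·0.9375 + (2)²·3.75 + 2·(2)·(2)·-0.375 = 15.75

15.750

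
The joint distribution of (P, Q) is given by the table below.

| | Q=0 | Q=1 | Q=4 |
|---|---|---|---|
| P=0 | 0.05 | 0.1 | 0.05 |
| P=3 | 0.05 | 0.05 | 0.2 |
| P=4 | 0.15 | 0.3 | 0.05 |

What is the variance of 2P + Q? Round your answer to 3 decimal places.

E[P] = 2.9,  E[Q] = 1.65,  E[PQ] = 4.55
Var(P) = 10.7 − (2.9)² = 2.29;  Var(Q) = 5.25 − (1.65)² = 2.5275
Cov(P,Q) = 4.55 − (2.9)(1.65) = -0.235
Var(2P + Q) = (2)²·2.29 + (1)²·2.5275 + 2·(2)·(1)·-0.235 = 10.7475

10.748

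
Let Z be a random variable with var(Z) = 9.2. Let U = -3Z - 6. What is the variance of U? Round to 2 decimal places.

var(-3Z - 6) = (-3)²·var(Z) = 9·9.2 = 82.8

82.80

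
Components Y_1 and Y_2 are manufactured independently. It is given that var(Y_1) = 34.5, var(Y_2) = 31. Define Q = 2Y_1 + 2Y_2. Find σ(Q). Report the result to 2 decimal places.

By independence, var(Q) = (2)²var(Y_1) + (2)²var(Y_2)
= (2)²·34.5 + (2)²·31 = 262
σ(Q) = √262 ≈ 16.19

16.19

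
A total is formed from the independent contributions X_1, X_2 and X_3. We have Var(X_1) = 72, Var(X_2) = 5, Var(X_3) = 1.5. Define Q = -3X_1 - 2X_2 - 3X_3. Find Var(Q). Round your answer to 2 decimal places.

681.50

By independence, Var(Q) = (-3)²Var(X_1) + (-2)²Var(X_2) + (-3)²Var(X_3)
= (-3)²·72 + (-2)²·5 + (-3)²·1.5 = 681.5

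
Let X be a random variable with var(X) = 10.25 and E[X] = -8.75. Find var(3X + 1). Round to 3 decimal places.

92.250

var(3X + 1) = (3)²·var(X) = 9·10.25 = 92.25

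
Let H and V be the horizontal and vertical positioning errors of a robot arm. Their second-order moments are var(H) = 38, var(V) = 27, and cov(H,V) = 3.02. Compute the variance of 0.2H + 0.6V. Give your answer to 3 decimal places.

11.965

var(0.2H + 0.6V) = (0.2)²·var(H) + (0.6)²·var(V) + 2·(0.2)·(0.6)·cov(H,V)
= 0.04·38 + 0.36·27 + 0.24·3.02 = 11.9648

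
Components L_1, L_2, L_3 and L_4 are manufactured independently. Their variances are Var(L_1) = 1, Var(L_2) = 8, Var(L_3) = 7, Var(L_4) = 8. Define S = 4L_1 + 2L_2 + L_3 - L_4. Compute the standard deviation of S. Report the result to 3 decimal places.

By independence, Var(S) = (4)²Var(L_1) + (2)²Var(L_2) + (1)²Var(L_3) + (-1)²Var(L_4)
= (4)²·1 + (2)²·8 + (1)²·7 + (-1)²·8 = 63
SD(S) = √63 ≈ 7.937

7.937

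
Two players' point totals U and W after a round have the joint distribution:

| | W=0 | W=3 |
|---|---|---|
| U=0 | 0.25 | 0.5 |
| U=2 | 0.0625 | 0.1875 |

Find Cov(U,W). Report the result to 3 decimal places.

0.094

E[U] = 0.5,  E[W] = 2.0625
E[UW] = 1.125
Cov(U,W) = E[UW] − E[U]E[W] = 1.125 − (0.5)(2.0625) = 0.09375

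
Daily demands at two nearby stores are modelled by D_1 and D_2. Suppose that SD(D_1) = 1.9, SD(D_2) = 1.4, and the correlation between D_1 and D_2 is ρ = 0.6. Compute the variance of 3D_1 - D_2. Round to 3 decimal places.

var(D_1) = (1.9)² = 3.61;  var(D_2) = (1.4)² = 1.96
Cov(D_1,D_2) = ρ·SD(D_1)·SD(D_2) = 0.6·1.9·1.4 = 1.596
var(3D_1 - D_2) = (3)²·var(D_1) + (-1)²·var(D_2) + 2·(3)·(-1)·Cov(D_1,D_2)
= 9·3.61 + 1·1.96 + -6·1.596 = 24.874

24.874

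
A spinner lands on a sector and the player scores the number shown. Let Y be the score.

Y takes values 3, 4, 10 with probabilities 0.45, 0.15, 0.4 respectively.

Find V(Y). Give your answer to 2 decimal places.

11.05

E[Y] = (3)(0.45) + (4)(0.15) + (10)(0.4) = 5.95
E[Y²] = (3)²(0.45) + (4)²(0.15) + (10)²(0.4) = 46.45
V(Y) = E[Y²] − (E[Y])² = 46.45 − (5.95)² = 11.0475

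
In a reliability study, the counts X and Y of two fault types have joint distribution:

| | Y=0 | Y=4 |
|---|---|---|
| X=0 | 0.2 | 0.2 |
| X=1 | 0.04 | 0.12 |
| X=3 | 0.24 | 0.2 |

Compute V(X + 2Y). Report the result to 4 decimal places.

E[X] = 1.48,  E[Y] = 2.08,  E[XY] = 2.88
V(X) = 4.12 − (1.48)² = 1.9296;  V(Y) = 8.32 − (2.08)² = 3.9936
cov(X,Y) = 2.88 − (1.48)(2.08) = -0.1984
V(X + 2Y) = (1)²·1.9296 + (2)²·3.9936 + 2·(1)·(2)·-0.1984 = 17.1104

17.1104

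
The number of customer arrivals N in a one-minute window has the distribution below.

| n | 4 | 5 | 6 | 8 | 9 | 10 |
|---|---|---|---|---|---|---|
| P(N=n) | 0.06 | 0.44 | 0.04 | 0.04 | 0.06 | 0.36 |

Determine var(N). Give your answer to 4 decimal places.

5.8404

E[N] = (4)(0.06) + (5)(0.44) + (6)(0.04) + (8)(0.04) + (9)(0.06) + (10)(0.36) = 7.14
E[N²] = (4)²(0.06) + (5)²(0.44) + (6)²(0.04) + (8)²(0.04) + (9)²(0.06) + (10)²(0.36) = 56.82
var(N) = E[N²] − (E[N])² = 56.82 − (7.14)² = 5.8404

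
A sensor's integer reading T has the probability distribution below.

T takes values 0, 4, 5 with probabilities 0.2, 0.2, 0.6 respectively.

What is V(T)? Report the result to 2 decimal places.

E[T] = (0)(0.2) + (4)(0.2) + (5)(0.6) = 3.8
E[T²] = (0)²(0.2) + (4)²(0.2) + (5)²(0.6) = 18.2
V(T) = E[T²] − (E[T])² = 18.2 − (3.8)² = 3.76

3.76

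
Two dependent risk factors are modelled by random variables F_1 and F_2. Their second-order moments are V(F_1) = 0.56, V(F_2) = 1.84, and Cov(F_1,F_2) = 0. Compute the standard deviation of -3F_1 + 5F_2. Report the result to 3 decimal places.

V(-3F_1 + 5F_2) = (-3)²·V(F_1) + (5)²·V(F_2) + 2·(-3)·(5)·Cov(F_1,F_2)
= 9·0.56 + 25·1.84 + -30·0 = 51.04
sd(-3F_1 + 5F_2) = √51.04 ≈ 7.144

7.144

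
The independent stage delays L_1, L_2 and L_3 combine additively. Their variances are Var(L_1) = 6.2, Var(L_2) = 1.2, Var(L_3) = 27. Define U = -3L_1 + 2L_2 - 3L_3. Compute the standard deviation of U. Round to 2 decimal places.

By independence, Var(U) = (-3)²Var(L_1) + (2)²Var(L_2) + (-3)²Var(L_3)
= (-3)²·6.2 + (2)²·1.2 + (-3)²·27 = 303.6
σ(U) = √303.6 ≈ 17.42

17.42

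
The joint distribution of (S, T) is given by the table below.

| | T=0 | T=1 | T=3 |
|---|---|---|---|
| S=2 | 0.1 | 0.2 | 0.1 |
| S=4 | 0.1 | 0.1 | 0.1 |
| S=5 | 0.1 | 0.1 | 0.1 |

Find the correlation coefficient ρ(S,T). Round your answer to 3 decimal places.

0.033

E[S] = 3.5,  E[T] = 1.3
E[ST] = 4.6
cov(S,T) = E[ST] − E[S]E[T] = 4.6 − (3.5)(1.3) = 0.05
Var(S) = 1.65,  Var(T) = 1.41
ρ = 0.05 / √(1.65·1.41) ≈ 0.033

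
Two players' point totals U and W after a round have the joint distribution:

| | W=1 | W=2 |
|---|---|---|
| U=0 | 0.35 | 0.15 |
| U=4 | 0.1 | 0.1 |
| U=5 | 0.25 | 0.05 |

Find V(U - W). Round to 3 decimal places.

5.700

E[U] = 2.3,  E[W] = 1.3,  E[UW] = 2.95
V(U) = 10.7 − (2.3)² = 5.41;  V(W) = 1.9 − (1.3)² = 0.21
Cov(U,W) = 2.95 − (2.3)(1.3) = -0.04
V(U - W) = (1)²·5.41 + (-1)²·0.21 + 2·(1)·(-1)·-0.04 = 5.7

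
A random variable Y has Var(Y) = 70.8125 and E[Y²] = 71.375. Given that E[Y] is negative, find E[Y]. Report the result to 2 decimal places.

(E[Y])² = E[Y²] − Var(Y) = 71.375 − 70.8125 = 0.5625
E[Y] = −√0.5625 = -0.75

-0.75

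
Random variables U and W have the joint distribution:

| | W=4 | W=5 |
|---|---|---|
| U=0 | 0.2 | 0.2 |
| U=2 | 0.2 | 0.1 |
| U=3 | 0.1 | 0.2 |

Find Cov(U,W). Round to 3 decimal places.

E[U] = 1.5,  E[W] = 4.5
E[UW] = 6.8
Cov(U,W) = E[UW] − E[U]E[W] = 6.8 − (1.5)(4.5) = 0.05

0.050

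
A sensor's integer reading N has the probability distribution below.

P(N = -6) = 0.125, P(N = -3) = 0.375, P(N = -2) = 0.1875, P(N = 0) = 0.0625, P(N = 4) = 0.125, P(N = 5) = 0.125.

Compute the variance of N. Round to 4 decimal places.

12.4844

E[N] = (-6)(0.125) + (-3)(0.375) + (-2)(0.1875) + (0)(0.0625) + (4)(0.125) + (5)(0.125) = -1.125
E[N²] = (-6)²(0.125) + (-3)²(0.375) + (-2)²(0.1875) + (0)²(0.0625) + (4)²(0.125) + (5)²(0.125) = 13.75
V(N) = E[N²] − (E[N])² = 13.75 − (-1.125)² = 12.484375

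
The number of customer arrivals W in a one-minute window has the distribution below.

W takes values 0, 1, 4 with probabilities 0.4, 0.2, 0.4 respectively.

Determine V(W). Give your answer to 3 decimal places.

E[W] = (0)(0.4) + (1)(0.2) + (4)(0.4) = 1.8
E[W²] = (0)²(0.4) + (1)²(0.2) + (4)²(0.4) = 6.6
V(W) = E[W²] − (E[W])² = 6.6 − (1.8)² = 3.36

3.360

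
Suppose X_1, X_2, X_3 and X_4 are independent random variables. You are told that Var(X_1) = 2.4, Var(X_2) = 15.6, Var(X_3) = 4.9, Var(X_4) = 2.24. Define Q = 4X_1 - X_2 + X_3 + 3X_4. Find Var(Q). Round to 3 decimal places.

79.060

By independence, Var(Q) = (4)²Var(X_1) + (-1)²Var(X_2) + (1)²Var(X_3) + (3)²Var(X_4)
= (4)²·2.4 + (-1)²·15.6 + (1)²·4.9 + (3)²·2.24 = 79.06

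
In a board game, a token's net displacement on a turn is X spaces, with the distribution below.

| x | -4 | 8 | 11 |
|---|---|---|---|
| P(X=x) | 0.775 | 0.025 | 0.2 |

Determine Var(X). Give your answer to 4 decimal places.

E[X] = (-4)(0.775) + (8)(0.025) + (11)(0.2) = -0.7
E[X²] = (-4)²(0.775) + (8)²(0.025) + (11)²(0.2) = 38.2
Var(X) = E[X²] − (E[X])² = 38.2 − (-0.7)² = 37.71

37.7100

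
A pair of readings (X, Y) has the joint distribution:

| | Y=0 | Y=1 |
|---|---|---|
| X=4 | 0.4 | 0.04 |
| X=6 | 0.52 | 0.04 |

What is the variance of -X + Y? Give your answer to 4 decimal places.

1.0784

E[X] = 5.12,  E[Y] = 0.08,  E[XY] = 0.4
var(X) = 27.2 − (5.12)² = 0.9856;  var(Y) = 0.08 − (0.08)² = 0.0736
Cov(X,Y) = 0.4 − (5.12)(0.08) = -0.0096
var(-X + Y) = (-1)²·0.9856 + (1)²·0.0736 + 2·(-1)·(1)·-0.0096 = 1.0784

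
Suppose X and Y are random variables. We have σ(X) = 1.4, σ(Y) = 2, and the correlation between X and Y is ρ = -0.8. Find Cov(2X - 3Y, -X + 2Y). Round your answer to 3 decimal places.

-43.600

V(X) = (1.4)² = 1.96;  V(Y) = (2)² = 4
Cov(X,Y) = ρ·σ(X)·σ(Y) = -0.8·1.4·2 = -2.24
Cov(2X - 3Y, -X + 2Y) = (2)(-1)V(X) + (-3)(2)V(Y) + [(2)(2) + (-3)(-1)]Cov(X,Y)
= -2·1.96 + -6·4 + 7·-2.24 = -43.6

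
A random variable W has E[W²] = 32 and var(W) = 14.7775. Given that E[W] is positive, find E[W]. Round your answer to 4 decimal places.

4.1500

(E[W])² = E[W²] − var(W) = 32 − 14.7775 = 17.2225
E[W] = √17.2225 = 4.15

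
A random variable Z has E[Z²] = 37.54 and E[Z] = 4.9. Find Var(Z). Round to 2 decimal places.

13.53

Var(Z) = 37.54 − (4.9)² = 13.53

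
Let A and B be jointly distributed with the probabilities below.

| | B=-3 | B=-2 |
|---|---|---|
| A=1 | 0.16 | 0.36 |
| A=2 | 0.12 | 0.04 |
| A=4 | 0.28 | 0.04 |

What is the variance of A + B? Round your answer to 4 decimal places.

E[A] = 2.12,  E[B] = -2.56,  E[AB] = -5.76
V(A) = 6.28 − (2.12)² = 1.7856;  V(B) = 6.8 − (-2.56)² = 0.2464
cov(A,B) = -5.76 − (2.12)(-2.56) = -0.3328
V(A + B) = (1)²·1.7856 + (1)²·0.2464 + 2·(1)·(1)·-0.3328 = 1.3664

1.3664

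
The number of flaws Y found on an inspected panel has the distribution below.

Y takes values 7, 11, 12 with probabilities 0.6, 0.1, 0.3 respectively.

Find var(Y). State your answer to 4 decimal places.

E[Y] = (7)(0.6) + (11)(0.1) + (12)(0.3) = 8.9
E[Y²] = (7)²(0.6) + (11)²(0.1) + (12)²(0.3) = 84.7
var(Y) = E[Y²] − (E[Y])² = 84.7 − (8.9)² = 5.49

5.4900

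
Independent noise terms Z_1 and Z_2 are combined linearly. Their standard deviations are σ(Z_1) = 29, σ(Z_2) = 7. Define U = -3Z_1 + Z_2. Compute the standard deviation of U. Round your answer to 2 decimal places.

var(Z_1) = 841, var(Z_2) = 49
By independence, var(U) = (-3)²var(Z_1) + (1)²var(Z_2)
= (-3)²·841 + (1)²·49 = 7618
σ(U) = √7618 ≈ 87.28

87.28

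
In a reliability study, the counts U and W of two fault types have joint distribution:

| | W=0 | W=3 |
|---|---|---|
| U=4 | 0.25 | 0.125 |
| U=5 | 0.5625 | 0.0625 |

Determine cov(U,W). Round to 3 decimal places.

E[U] = 4.625,  E[W] = 0.5625
E[UW] = 2.4375
cov(U,W) = E[UW] − E[U]E[W] = 2.4375 − (4.625)(0.5625) = -0.1640625

-0.164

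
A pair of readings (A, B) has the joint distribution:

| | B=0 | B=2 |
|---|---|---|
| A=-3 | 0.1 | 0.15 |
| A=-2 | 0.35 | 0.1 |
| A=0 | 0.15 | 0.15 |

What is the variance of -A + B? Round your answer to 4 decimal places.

2.2475

E[A] = -1.65,  E[B] = 0.8,  E[AB] = -1.3
Var(A) = 4.05 − (-1.65)² = 1.3275;  Var(B) = 1.6 − (0.8)² = 0.96
cov(A,B) = -1.3 − (-1.65)(0.8) = 0.02
Var(-A + B) = (-1)²·1.3275 + (1)²·0.96 + 2·(-1)·(1)·0.02 = 2.2475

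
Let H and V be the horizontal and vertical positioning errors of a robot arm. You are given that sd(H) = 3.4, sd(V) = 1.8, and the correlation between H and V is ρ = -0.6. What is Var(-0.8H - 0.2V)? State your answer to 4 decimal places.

Var(H) = (3.4)² = 11.56;  Var(V) = (1.8)² = 3.24
Cov(H,V) = ρ·sd(H)·sd(V) = -0.6·3.4·1.8 = -3.672
Var(-0.8H - 0.2V) = (-0.8)²·Var(H) + (-0.2)²·Var(V) + 2·(-0.8)·(-0.2)·Cov(H,V)
= 0.64·11.56 + 0.04·3.24 + 0.32·-3.672 = 6.35296

6.3530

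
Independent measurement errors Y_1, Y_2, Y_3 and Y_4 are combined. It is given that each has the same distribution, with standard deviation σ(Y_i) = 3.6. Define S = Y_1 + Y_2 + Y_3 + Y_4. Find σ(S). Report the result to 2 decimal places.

Var(Y_i) = (3.6)² = 12.96
By independence, Var(S) = (1)²Var(Y_1) + (1)²Var(Y_2) + (1)²Var(Y_3) + (1)²Var(Y_4)
= (1)²·12.96 + (1)²·12.96 + (1)²·12.96 + (1)²·12.96 = 51.84
σ(S) = √51.84 ≈ 7.20

7.20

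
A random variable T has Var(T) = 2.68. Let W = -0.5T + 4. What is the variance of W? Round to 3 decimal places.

0.670

Var(-0.5T + 4) = (-0.5)²·Var(T) = 0.25·2.68 = 0.67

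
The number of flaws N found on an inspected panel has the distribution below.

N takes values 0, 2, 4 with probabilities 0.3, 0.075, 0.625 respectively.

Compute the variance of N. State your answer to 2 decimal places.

3.28

E[N] = (0)(0.3) + (2)(0.075) + (4)(0.625) = 2.65
E[N²] = (0)²(0.3) + (2)²(0.075) + (4)²(0.625) = 10.3
var(N) = E[N²] − (E[N])² = 10.3 − (2.65)² = 3.2775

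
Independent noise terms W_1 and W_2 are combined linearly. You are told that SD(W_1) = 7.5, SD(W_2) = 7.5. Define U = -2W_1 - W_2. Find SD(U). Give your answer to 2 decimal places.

var(W_1) = 56.25, var(W_2) = 56.25
By independence, var(U) = (-2)²var(W_1) + (-1)²var(W_2)
= (-2)²·56.25 + (-1)²·56.25 = 281.25
SD(U) = √281.25 ≈ 16.77

16.77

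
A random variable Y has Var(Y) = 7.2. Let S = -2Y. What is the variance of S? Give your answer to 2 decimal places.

28.80

Var(-2Y) = (-2)²·Var(Y) = 4·7.2 = 28.8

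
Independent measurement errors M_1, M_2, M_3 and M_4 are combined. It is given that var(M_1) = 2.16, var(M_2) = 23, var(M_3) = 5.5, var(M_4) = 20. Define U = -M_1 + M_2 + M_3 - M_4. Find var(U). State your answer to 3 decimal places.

By independence, var(U) = (-1)²var(M_1) + (1)²var(M_2) + (1)²var(M_3) + (-1)²var(M_4)
= (-1)²·2.16 + (1)²·23 + (1)²·5.5 + (-1)²·20 = 50.66

50.660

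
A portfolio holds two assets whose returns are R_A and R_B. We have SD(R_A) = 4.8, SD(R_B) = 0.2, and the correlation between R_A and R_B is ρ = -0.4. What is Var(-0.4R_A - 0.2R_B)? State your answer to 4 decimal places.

3.6266

Var(R_A) = (4.8)² = 23.04;  Var(R_B) = (0.2)² = 0.04
Cov(R_A,R_B) = ρ·SD(R_A)·SD(R_B) = -0.4·4.8·0.2 = -0.384
Var(-0.4R_A - 0.2R_B) = (-0.4)²·Var(R_A) + (-0.2)²·Var(R_B) + 2·(-0.4)·(-0.2)·Cov(R_A,R_B)
= 0.16·23.04 + 0.04·0.04 + 0.16·-0.384 = 3.62656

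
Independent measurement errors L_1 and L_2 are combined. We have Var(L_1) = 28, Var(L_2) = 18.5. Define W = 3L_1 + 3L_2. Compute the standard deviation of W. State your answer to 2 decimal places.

By independence, Var(W) = (3)²Var(L_1) + (3)²Var(L_2)
= (3)²·28 + (3)²·18.5 = 418.5
sd(W) = √418.5 ≈ 20.46

20.46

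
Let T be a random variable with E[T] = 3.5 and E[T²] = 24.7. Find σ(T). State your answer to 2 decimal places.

3.53

var(T) = 24.7 − (3.5)² = 12.45
σ(T) = √12.45 ≈ 3.53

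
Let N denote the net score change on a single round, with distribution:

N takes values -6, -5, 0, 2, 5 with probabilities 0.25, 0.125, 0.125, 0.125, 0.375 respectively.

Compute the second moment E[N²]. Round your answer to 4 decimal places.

E[N²] = (-6)²(0.25) + (-5)²(0.125) + (0)²(0.125) + (2)²(0.125) + (5)²(0.375) = 22

22.0000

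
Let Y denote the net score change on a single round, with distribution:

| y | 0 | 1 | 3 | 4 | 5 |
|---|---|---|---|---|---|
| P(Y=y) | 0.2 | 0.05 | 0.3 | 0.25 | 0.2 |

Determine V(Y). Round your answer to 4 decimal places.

E[Y] = (0)(0.2) + (1)(0.05) + (3)(0.3) + (4)(0.25) + (5)(0.2) = 2.95
E[Y²] = (0)²(0.2) + (1)²(0.05) + (3)²(0.3) + (4)²(0.25) + (5)²(0.2) = 11.75
V(Y) = E[Y²] − (E[Y])² = 11.75 − (2.95)² = 3.0475

3.0475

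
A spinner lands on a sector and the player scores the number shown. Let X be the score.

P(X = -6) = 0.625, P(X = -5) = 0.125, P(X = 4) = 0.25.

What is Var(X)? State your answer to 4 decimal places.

18.2344

E[X] = (-6)(0.625) + (-5)(0.125) + (4)(0.25) = -3.375
E[X²] = (-6)²(0.625) + (-5)²(0.125) + (4)²(0.25) = 29.625
Var(X) = E[X²] − (E[X])² = 29.625 − (-3.375)² = 18.234375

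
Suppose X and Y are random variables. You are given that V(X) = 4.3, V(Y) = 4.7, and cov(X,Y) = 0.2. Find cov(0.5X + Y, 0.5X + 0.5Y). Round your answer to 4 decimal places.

cov(0.5X + Y, 0.5X + 0.5Y) = (0.5)(0.5)V(X) + (1)(0.5)V(Y) + [(0.5)(0.5) + (1)(0.5)]cov(X,Y)
= 0.25·4.3 + 0.5·4.7 + 0.75·0.2 = 3.575

3.5750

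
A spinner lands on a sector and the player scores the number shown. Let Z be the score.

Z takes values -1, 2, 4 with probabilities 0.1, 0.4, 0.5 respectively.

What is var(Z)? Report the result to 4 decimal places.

E[Z] = (-1)(0.1) + (2)(0.4) + (4)(0.5) = 2.7
E[Z²] = (-1)²(0.1) + (2)²(0.4) + (4)²(0.5) = 9.7
var(Z) = E[Z²] − (E[Z])² = 9.7 − (2.7)² = 2.41

2.4100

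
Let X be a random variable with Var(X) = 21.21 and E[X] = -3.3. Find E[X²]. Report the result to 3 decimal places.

E[X²] = Var(X) + (E[X])² = 21.21 + (-3.3)² = 32.1

32.100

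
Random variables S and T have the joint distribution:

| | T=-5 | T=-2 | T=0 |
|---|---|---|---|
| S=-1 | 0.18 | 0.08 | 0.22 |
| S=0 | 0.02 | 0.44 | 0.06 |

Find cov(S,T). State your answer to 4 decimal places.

E[S] = -0.48,  E[T] = -2.04
E[ST] = 1.06
cov(S,T) = E[ST] − E[S]E[T] = 1.06 − (-0.48)(-2.04) = 0.0808

0.0808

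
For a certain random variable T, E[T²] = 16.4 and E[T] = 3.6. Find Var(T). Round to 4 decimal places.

3.4400

Var(T) = 16.4 − (3.6)² = 3.44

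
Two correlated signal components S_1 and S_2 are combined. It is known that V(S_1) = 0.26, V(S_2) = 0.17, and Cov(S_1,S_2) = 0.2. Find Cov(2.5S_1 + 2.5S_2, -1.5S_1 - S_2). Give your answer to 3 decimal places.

Cov(2.5S_1 + 2.5S_2, -1.5S_1 - S_2) = (2.5)(-1.5)V(S_1) + (2.5)(-1)V(S_2) + [(2.5)(-1) + (2.5)(-1.5)]Cov(S_1,S_2)
= -3.75·0.26 + -2.5·0.17 + -6.25·0.2 = -2.65

-2.650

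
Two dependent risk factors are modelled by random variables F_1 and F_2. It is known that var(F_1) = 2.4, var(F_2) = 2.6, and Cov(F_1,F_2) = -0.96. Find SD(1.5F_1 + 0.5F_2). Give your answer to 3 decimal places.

2.147

var(1.5F_1 + 0.5F_2) = (1.5)²·var(F_1) + (0.5)²·var(F_2) + 2·(1.5)·(0.5)·Cov(F_1,F_2)
= 2.25·2.4 + 0.25·2.6 + 1.5·-0.96 = 4.61
SD(1.5F_1 + 0.5F_2) = √4.61 ≈ 2.147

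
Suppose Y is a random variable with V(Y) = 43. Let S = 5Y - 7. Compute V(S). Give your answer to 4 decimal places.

V(5Y - 7) = (5)²·V(Y) = 25·43 = 1075

1075.0000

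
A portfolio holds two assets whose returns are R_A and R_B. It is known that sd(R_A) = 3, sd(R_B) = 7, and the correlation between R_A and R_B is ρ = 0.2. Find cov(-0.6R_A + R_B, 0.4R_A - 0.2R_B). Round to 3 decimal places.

Var(R_A) = (3)² = 9;  Var(R_B) = (7)² = 49
cov(R_A,R_B) = ρ·sd(R_A)·sd(R_B) = 0.2·3·7 = 4.2
cov(-0.6R_A + R_B, 0.4R_A - 0.2R_B) = (-0.6)(0.4)Var(R_A) + (1)(-0.2)Var(R_B) + [(-0.6)(-0.2) + (1)(0.4)]cov(R_A,R_B)
= -0.24·9 + -0.2·49 + 0.52·4.2 = -9.776

-9.776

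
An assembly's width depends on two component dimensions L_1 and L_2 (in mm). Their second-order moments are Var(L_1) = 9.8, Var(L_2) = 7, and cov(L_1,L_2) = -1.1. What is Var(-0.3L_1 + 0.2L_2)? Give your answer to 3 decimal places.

Var(-0.3L_1 + 0.2L_2) = (-0.3)²·Var(L_1) + (0.2)²·Var(L_2) + 2·(-0.3)·(0.2)·cov(L_1,L_2)
= 0.09·9.8 + 0.04·7 + -0.12·-1.1 = 1.294

1.294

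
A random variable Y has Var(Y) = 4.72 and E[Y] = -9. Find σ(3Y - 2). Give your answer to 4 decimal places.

Var(3Y - 2) = (3)²·4.72 = 42.48
σ(3Y - 2) = √42.48 ≈ 6.5177

6.5177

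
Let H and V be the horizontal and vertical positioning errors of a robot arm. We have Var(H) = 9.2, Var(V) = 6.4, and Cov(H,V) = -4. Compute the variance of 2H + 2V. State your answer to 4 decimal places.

Var(2H + 2V) = (2)²·Var(H) + (2)²·Var(V) + 2·(2)·(2)·Cov(H,V)
= 4·9.2 + 4·6.4 + 8·-4 = 30.4

30.4000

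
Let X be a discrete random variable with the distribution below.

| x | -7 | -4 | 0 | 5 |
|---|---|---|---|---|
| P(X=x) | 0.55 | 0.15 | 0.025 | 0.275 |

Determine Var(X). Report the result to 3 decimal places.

E[X] = (-7)(0.55) + (-4)(0.15) + (0)(0.025) + (5)(0.275) = -3.075
E[X²] = (-7)²(0.55) + (-4)²(0.15) + (0)²(0.025) + (5)²(0.275) = 36.225
Var(X) = E[X²] − (E[X])² = 36.225 − (-3.075)² = 26.769375

26.769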